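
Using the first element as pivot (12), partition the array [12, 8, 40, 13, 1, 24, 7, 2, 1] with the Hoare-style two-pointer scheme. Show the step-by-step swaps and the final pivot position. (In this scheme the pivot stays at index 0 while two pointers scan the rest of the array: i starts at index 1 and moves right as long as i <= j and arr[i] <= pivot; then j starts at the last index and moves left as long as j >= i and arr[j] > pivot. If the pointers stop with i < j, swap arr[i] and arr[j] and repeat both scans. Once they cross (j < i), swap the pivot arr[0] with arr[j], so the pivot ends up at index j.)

Hoare-style two-pointer partition with pivot = 12:

Initial array: [12, 8, 40, 13, 1, 24, 7, 2, 1]

Pointers start at i = 1, j = 8.
i stops at index 2 (arr[2]=40 > 12), j stops at index 8 (arr[8]=1 <= 12): swap arr[2] and arr[8], array becomes [12, 8, 1, 13, 1, 24, 7, 2, 40]
i stops at index 3 (arr[3]=13 > 12), j stops at index 7 (arr[7]=2 <= 12): swap arr[3] and arr[7], array becomes [12, 8, 1, 2, 1, 24, 7, 13, 40]
i stops at index 5 (arr[5]=24 > 12), j stops at index 6 (arr[6]=7 <= 12): swap arr[5] and arr[6], array becomes [12, 8, 1, 2, 1, 7, 24, 13, 40]
i ends at 6, j ends at 5: the pointers have crossed (j < i), so scanning stops.

Swap pivot arr[0] with arr[5] to place pivot at position 5: [7, 8, 1, 2, 1, 12, 24, 13, 40]
Pivot position: 5

After partitioning with pivot 12, the array becomes [7, 8, 1, 2, 1, 12, 24, 13, 40]. The pivot is placed at index 5. All elements to the left of the pivot are <= 12, and all elements to the right are > 12.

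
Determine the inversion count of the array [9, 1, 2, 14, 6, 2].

Finding inversions in [9, 1, 2, 14, 6, 2]:

(0, 1): arr[0]=9 > arr[1]=1
(0, 2): arr[0]=9 > arr[2]=2
(0, 4): arr[0]=9 > arr[4]=6
(0, 5): arr[0]=9 > arr[5]=2
(3, 4): arr[3]=14 > arr[4]=6
(3, 5): arr[3]=14 > arr[5]=2
(4, 5): arr[4]=6 > arr[5]=2

Total inversions: 7

The array has 7 inversion(s): (0,1), (0,2), (0,4), (0,5), (3,4), (3,5), (4,5). Each pair (i,j) satisfies i < j and arr[i] > arr[j].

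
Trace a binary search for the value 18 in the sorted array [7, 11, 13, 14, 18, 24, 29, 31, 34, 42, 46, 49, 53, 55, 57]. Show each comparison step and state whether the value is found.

Binary search for 18 in [7, 11, 13, 14, 18, 24, 29, 31, 34, 42, 46, 49, 53, 55, 57]:

lo=0, hi=14, mid=7, arr[mid]=31 -> 31 > 18, search left half
lo=0, hi=6, mid=3, arr[mid]=14 -> 14 < 18, search right half
lo=4, hi=6, mid=5, arr[mid]=24 -> 24 > 18, search left half
lo=4, hi=4, mid=4, arr[mid]=18 -> Found target at index 4!

Binary search finds 18 at index 4 after 4 comparisons. The search repeatedly halves the search space by comparing with the middle element.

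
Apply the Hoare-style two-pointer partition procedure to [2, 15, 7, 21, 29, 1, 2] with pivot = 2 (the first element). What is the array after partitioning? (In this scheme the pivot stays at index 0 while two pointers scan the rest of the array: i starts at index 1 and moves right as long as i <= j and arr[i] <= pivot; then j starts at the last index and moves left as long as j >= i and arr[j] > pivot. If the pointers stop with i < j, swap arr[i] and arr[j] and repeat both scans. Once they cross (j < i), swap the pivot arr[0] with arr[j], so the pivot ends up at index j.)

Hoare-style two-pointer partition with pivot = 2:

Initial array: [2, 15, 7, 21, 29, 1, 2]

Pointers start at i = 1, j = 6.
i stops at index 1 (arr[1]=15 > 2), j stops at index 6 (arr[6]=2 <= 2): swap arr[1] and arr[6], array becomes [2, 2, 7, 21, 29, 1, 15]
i stops at index 2 (arr[2]=7 > 2), j stops at index 5 (arr[5]=1 <= 2): swap arr[2] and arr[5], array becomes [2, 2, 1, 21, 29, 7, 15]
i ends at 3, j ends at 2: the pointers have crossed (j < i), so scanning stops.

Swap pivot arr[0] with arr[2] to place pivot at position 2: [1, 2, 2, 21, 29, 7, 15]
Pivot position: 2

After partitioning with pivot 2, the array becomes [1, 2, 2, 21, 29, 7, 15]. The pivot is placed at index 2. All elements to the left of the pivot are <= 2, and all elements to the right are > 2.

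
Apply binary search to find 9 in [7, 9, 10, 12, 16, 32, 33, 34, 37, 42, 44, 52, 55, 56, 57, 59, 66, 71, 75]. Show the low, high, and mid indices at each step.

Binary search for 9 in [7, 9, 10, 12, 16, 32, 33, 34, 37, 42, 44, 52, 55, 56, 57, 59, 66, 71, 75]:

lo=0, hi=18, mid=9, arr[mid]=42 -> 42 > 9, search left half
lo=0, hi=8, mid=4, arr[mid]=16 -> 16 > 9, search left half
lo=0, hi=3, mid=1, arr[mid]=9 -> Found target at index 1!

Binary search finds 9 at index 1 after 3 comparisons. The search repeatedly halves the search space by comparing with the middle element.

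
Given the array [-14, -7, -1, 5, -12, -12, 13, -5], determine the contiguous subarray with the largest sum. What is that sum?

Using Kadane's algorithm on [-14, -7, -1, 5, -12, -12, 13, -5]:

Scanning through the array:
Position 1 (value -7): max_ending_here = -7, max_so_far = -7
Position 2 (value -1): max_ending_here = -1, max_so_far = -1
Position 3 (value 5): max_ending_here = 5, max_so_far = 5
Position 4 (value -12): max_ending_here = -7, max_so_far = 5
Position 5 (value -12): max_ending_here = -12, max_so_far = 5
Position 6 (value 13): max_ending_here = 13, max_so_far = 13
Position 7 (value -5): max_ending_here = 8, max_so_far = 13

Maximum subarray: [13]
Maximum sum: 13

The maximum subarray is [13] with sum 13. This subarray runs from index 6 to index 6.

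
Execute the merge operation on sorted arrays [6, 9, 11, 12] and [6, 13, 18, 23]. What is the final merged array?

Merging process:

Compare 6 vs 6: take 6 from left. Merged: [6]
Compare 9 vs 6: take 6 from right. Merged: [6, 6]
Compare 9 vs 13: take 9 from left. Merged: [6, 6, 9]
Compare 11 vs 13: take 11 from left. Merged: [6, 6, 9, 11]
Compare 12 vs 13: take 12 from left. Merged: [6, 6, 9, 11, 12]
Append remaining from right: [13, 18, 23]. Merged: [6, 6, 9, 11, 12, 13, 18, 23]

Final merged array: [6, 6, 9, 11, 12, 13, 18, 23]
Total comparisons: 5

The merged array is [6, 6, 9, 11, 12, 13, 18, 23], requiring 5 comparisons. The merge step runs in O(n) time where n is the total number of elements.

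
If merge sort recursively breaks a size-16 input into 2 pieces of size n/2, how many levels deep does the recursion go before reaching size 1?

For divide and conquer with division factor 2:

Problem sizes at each level:
Level 0: 16
Level 1: 8
Level 2: 4
Level 3: 2
Level 4: 1

The root is level 0 and the size-1 base case is level 4 (the tree spans levels 0 through 4, i.e. 5 levels counting the root), so the depth is the number of divisions: log_2(16) = 4

The recursion tree depth is log_2(16) = 4. At each level, the problem size is divided by 2, so it takes 4 divisions to reduce to a base case of size 1. The algorithm makes 2 recursive calls at each level.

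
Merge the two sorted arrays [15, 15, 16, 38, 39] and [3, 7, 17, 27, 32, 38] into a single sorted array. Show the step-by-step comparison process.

Merging process:

Compare 15 vs 3: take 3 from right. Merged: [3]
Compare 15 vs 7: take 7 from right. Merged: [3, 7]
Compare 15 vs 17: take 15 from left. Merged: [3, 7, 15]
Compare 15 vs 17: take 15 from left. Merged: [3, 7, 15, 15]
Compare 16 vs 17: take 16 from left. Merged: [3, 7, 15, 15, 16]
Compare 38 vs 17: take 17 from right. Merged: [3, 7, 15, 15, 16, 17]
Compare 38 vs 27: take 27 from right. Merged: [3, 7, 15, 15, 16, 17, 27]
Compare 38 vs 32: take 32 from right. Merged: [3, 7, 15, 15, 16, 17, 27, 32]
Compare 38 vs 38: take 38 from left. Merged: [3, 7, 15, 15, 16, 17, 27, 32, 38]
Compare 39 vs 38: take 38 from right. Merged: [3, 7, 15, 15, 16, 17, 27, 32, 38, 38]
Append remaining from left: [39]. Merged: [3, 7, 15, 15, 16, 17, 27, 32, 38, 38, 39]

Final merged array: [3, 7, 15, 15, 16, 17, 27, 32, 38, 38, 39]
Total comparisons: 10

The merged array is [3, 7, 15, 15, 16, 17, 27, 32, 38, 38, 39], requiring 10 comparisons. The merge step runs in O(n) time where n is the total number of elements.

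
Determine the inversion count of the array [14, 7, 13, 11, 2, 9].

Finding inversions in [14, 7, 13, 11, 2, 9]:

(0, 1): arr[0]=14 > arr[1]=7
(0, 2): arr[0]=14 > arr[2]=13
(0, 3): arr[0]=14 > arr[3]=11
(0, 4): arr[0]=14 > arr[4]=2
(0, 5): arr[0]=14 > arr[5]=9
(1, 4): arr[1]=7 > arr[4]=2
(2, 3): arr[2]=13 > arr[3]=11
(2, 4): arr[2]=13 > arr[4]=2
(2, 5): arr[2]=13 > arr[5]=9
(3, 4): arr[3]=11 > arr[4]=2
(3, 5): arr[3]=11 > arr[5]=9

Total inversions: 11

The array has 11 inversion(s): (0,1), (0,2), (0,3), (0,4), (0,5), (1,4), (2,3), (2,4), (2,5), (3,4), (3,5). Each pair (i,j) satisfies i < j and arr[i] > arr[j].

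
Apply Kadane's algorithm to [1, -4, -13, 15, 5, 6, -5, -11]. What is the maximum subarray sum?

Using Kadane's algorithm on [1, -4, -13, 15, 5, 6, -5, -11]:

Scanning through the array:
Position 1 (value -4): max_ending_here = -3, max_so_far = 1
Position 2 (value -13): max_ending_here = -13, max_so_far = 1
Position 3 (value 15): max_ending_here = 15, max_so_far = 15
Position 4 (value 5): max_ending_here = 20, max_so_far = 20
Position 5 (value 6): max_ending_here = 26, max_so_far = 26
Position 6 (value -5): max_ending_here = 21, max_so_far = 26
Position 7 (value -11): max_ending_here = 10, max_so_far = 26

Maximum subarray: [15, 5, 6]
Maximum sum: 26

The maximum subarray is [15, 5, 6] with sum 26. This subarray runs from index 3 to index 5.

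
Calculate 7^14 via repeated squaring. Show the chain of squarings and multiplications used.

Computing 7^14 by squaring (build up from 7^1; each line after the first costs one multiplication):

7^1 = 7
7^2 = (7^1)^2 = 7^2 = 49
7^3 = 7 * 7^2 = 7 * 49 = 343
7^6 = (7^3)^2 = 343^2 = 117649
7^7 = 7 * 7^6 = 7 * 117649 = 823543
7^14 = (7^7)^2 = 823543^2 = 678223072849

Result: 678223072849
Multiplications needed: 5 (5 lines after 7^1)

7^14 = 678223072849. Using exponentiation by squaring, this requires 5 multiplications. The key idea: if the exponent is even, square the half-power; if odd, multiply by the base once.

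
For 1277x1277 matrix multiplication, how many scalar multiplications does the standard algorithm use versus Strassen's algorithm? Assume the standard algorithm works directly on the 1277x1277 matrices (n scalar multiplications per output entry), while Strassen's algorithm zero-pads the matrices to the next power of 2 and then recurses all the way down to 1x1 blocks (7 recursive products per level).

Matrix multiplication for 1277x1277 matrices:

Strassen's algorithm requires power-of-2 dimensions. Pad 1277x1277 to 2048x2048 (next power of 2).

Standard algorithm: 1277^3 = 2082440933 multiplications
Strassen's algorithm: 7^(log2(2048)) = 7^11 = 1977326743 multiplications
Savings: 2082440933 - 1977326743 = 105114190 multiplications

Standard: 2082440933 multiplications (1277^3). Strassen: 1977326743 multiplications (7^11, after padding to 2048x2048). Strassen reduces 8 recursive multiplications to 7 at each level.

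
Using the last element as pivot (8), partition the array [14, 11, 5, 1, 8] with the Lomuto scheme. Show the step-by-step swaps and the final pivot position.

Lomuto partition with pivot = 8:

Initial array: [14, 11, 5, 1, 8]

arr[0]=14 > 8: no swap
arr[1]=11 > 8: no swap
arr[2]=5 <= 8: swap with position 0, array becomes [5, 11, 14, 1, 8]
arr[3]=1 <= 8: swap with position 1, array becomes [5, 1, 14, 11, 8]

Place pivot at position 2: [5, 1, 8, 11, 14]
Pivot position: 2

After partitioning with pivot 8, the array becomes [5, 1, 8, 11, 14]. The pivot is placed at index 2. All elements to the left of the pivot are <= 8, and all elements to the right are > 8.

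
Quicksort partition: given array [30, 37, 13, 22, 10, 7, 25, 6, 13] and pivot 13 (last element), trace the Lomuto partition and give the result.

Lomuto partition with pivot = 13:

Initial array: [30, 37, 13, 22, 10, 7, 25, 6, 13]

arr[0]=30 > 13: no swap
arr[1]=37 > 13: no swap
arr[2]=13 <= 13: swap with position 0, array becomes [13, 37, 30, 22, 10, 7, 25, 6, 13]
arr[3]=22 > 13: no swap
arr[4]=10 <= 13: swap with position 1, array becomes [13, 10, 30, 22, 37, 7, 25, 6, 13]
arr[5]=7 <= 13: swap with position 2, array becomes [13, 10, 7, 22, 37, 30, 25, 6, 13]
arr[6]=25 > 13: no swap
arr[7]=6 <= 13: swap with position 3, array becomes [13, 10, 7, 6, 37, 30, 25, 22, 13]

Place pivot at position 4: [13, 10, 7, 6, 13, 30, 25, 22, 37]
Pivot position: 4

After partitioning with pivot 13, the array becomes [13, 10, 7, 6, 13, 30, 25, 22, 37]. The pivot is placed at index 4. All elements to the left of the pivot are <= 13, and all elements to the right are > 13.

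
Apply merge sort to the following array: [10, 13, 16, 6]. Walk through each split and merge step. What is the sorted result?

Merge sort trace:

Split: [10, 13, 16, 6] -> [10, 13] and [16, 6]
  Split: [10, 13] -> [10] and [13]
  Merge: [10] + [13] -> [10, 13]
  Split: [16, 6] -> [16] and [6]
  Merge: [16] + [6] -> [6, 16]
Merge: [10, 13] + [6, 16] -> [6, 10, 13, 16]

Final sorted array: [6, 10, 13, 16]

The merge sort proceeds by recursively splitting the array and merging sorted halves.
After all merges, the sorted array is [6, 10, 13, 16].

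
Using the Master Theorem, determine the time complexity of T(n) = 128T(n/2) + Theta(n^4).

Master Theorem for T(n) = 128T(n/2) + O(n^4):

a = 128, b = 2, c = 4
log_b(a) = log_2(128) = 7.0000

Case 1: c = 4 < log_2(128) = 7.0000
T(n) = O(n^(log_2 128)) = O(n^7)

For T(n) = 128T(n/2) + O(n^4): log_2(128) = 7.0000. This is Case 1 of the Master Theorem (c < log_b(a), work dominated by leaves), giving O(n^7).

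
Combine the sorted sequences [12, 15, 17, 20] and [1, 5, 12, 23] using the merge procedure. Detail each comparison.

Merging process:

Compare 12 vs 1: take 1 from right. Merged: [1]
Compare 12 vs 5: take 5 from right. Merged: [1, 5]
Compare 12 vs 12: take 12 from left. Merged: [1, 5, 12]
Compare 15 vs 12: take 12 from right. Merged: [1, 5, 12, 12]
Compare 15 vs 23: take 15 from left. Merged: [1, 5, 12, 12, 15]
Compare 17 vs 23: take 17 from left. Merged: [1, 5, 12, 12, 15, 17]
Compare 20 vs 23: take 20 from left. Merged: [1, 5, 12, 12, 15, 17, 20]
Append remaining from right: [23]. Merged: [1, 5, 12, 12, 15, 17, 20, 23]

Final merged array: [1, 5, 12, 12, 15, 17, 20, 23]
Total comparisons: 7

The merged array is [1, 5, 12, 12, 15, 17, 20, 23], requiring 7 comparisons. The merge step runs in O(n) time where n is the total number of elements.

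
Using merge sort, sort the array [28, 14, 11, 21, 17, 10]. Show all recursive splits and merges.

Merge sort trace:

Split: [28, 14, 11, 21, 17, 10] -> [28, 14, 11] and [21, 17, 10]
  Split: [28, 14, 11] -> [28] and [14, 11]
    Split: [14, 11] -> [14] and [11]
    Merge: [14] + [11] -> [11, 14]
  Merge: [28] + [11, 14] -> [11, 14, 28]
  Split: [21, 17, 10] -> [21] and [17, 10]
    Split: [17, 10] -> [17] and [10]
    Merge: [17] + [10] -> [10, 17]
  Merge: [21] + [10, 17] -> [10, 17, 21]
Merge: [11, 14, 28] + [10, 17, 21] -> [10, 11, 14, 17, 21, 28]

Final sorted array: [10, 11, 14, 17, 21, 28]

The merge sort proceeds by recursively splitting the array and merging sorted halves.
After all merges, the sorted array is [10, 11, 14, 17, 21, 28].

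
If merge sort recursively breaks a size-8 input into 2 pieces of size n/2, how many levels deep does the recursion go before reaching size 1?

For divide and conquer with division factor 2:

Problem sizes at each level:
Level 0: 8
Level 1: 4
Level 2: 2
Level 3: 1

The root is level 0 and the size-1 base case is level 3 (the tree spans levels 0 through 3, i.e. 4 levels counting the root), so the depth is the number of divisions: log_2(8) = 3

The recursion tree depth is log_2(8) = 3. At each level, the problem size is divided by 2, so it takes 3 divisions to reduce to a base case of size 1. The algorithm makes 2 recursive calls at each level.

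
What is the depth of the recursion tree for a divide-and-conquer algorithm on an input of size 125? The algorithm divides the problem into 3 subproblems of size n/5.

For divide and conquer with division factor 5:

Problem sizes at each level:
Level 0: 125
Level 1: 25
Level 2: 5
Level 3: 1

The root is level 0 and the size-1 base case is level 3 (the tree spans levels 0 through 3, i.e. 4 levels counting the root), so the depth is the number of divisions: log_5(125) = 3

The recursion tree depth is log_5(125) = 3. At each level, the problem size is divided by 5, so it takes 3 divisions to reduce to a base case of size 1. The algorithm makes 3 recursive calls at each level.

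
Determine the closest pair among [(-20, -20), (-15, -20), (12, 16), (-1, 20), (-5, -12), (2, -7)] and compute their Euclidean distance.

Computing all pairwise distances among 6 points:

d((-20, -20), (-15, -20)) = 5.0 <-- minimum
d((-20, -20), (12, 16)) = 48.1664
d((-20, -20), (-1, 20)) = 44.2832
d((-20, -20), (-5, -12)) = 17.0
d((-20, -20), (2, -7)) = 25.5539
d((-15, -20), (12, 16)) = 45.0
d((-15, -20), (-1, 20)) = 42.3792
d((-15, -20), (-5, -12)) = 12.8062
d((-15, -20), (2, -7)) = 21.4009
d((12, 16), (-1, 20)) = 13.6015
d((12, 16), (-5, -12)) = 32.7567
d((12, 16), (2, -7)) = 25.0799
d((-1, 20), (-5, -12)) = 32.249
d((-1, 20), (2, -7)) = 27.1662
d((-5, -12), (2, -7)) = 8.6023

Closest pair: (-20, -20) and (-15, -20) with distance 5.0

The closest pair is (-20, -20) and (-15, -20) with Euclidean distance 5.0. For 6 points, brute-force pairwise comparison is shown above. For large n, the divide-and-conquer algorithm (sort by x, recurse on halves, check the dividing strip) achieves O(n log n).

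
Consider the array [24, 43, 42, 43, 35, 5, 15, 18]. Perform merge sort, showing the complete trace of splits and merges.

Merge sort trace:

Split: [24, 43, 42, 43, 35, 5, 15, 18] -> [24, 43, 42, 43] and [35, 5, 15, 18]
  Split: [24, 43, 42, 43] -> [24, 43] and [42, 43]
    Split: [24, 43] -> [24] and [43]
    Merge: [24] + [43] -> [24, 43]
    Split: [42, 43] -> [42] and [43]
    Merge: [42] + [43] -> [42, 43]
  Merge: [24, 43] + [42, 43] -> [24, 42, 43, 43]
  Split: [35, 5, 15, 18] -> [35, 5] and [15, 18]
    Split: [35, 5] -> [35] and [5]
    Merge: [35] + [5] -> [5, 35]
    Split: [15, 18] -> [15] and [18]
    Merge: [15] + [18] -> [15, 18]
  Merge: [5, 35] + [15, 18] -> [5, 15, 18, 35]
Merge: [24, 42, 43, 43] + [5, 15, 18, 35] -> [5, 15, 18, 24, 35, 42, 43, 43]

Final sorted array: [5, 15, 18, 24, 35, 42, 43, 43]

The merge sort proceeds by recursively splitting the array and merging sorted halves.
After all merges, the sorted array is [5, 15, 18, 24, 35, 42, 43, 43].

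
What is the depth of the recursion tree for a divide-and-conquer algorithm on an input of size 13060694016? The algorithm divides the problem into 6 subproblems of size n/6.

For divide and conquer with division factor 6:

Problem sizes at each level:
Level 0: 13060694016
Level 1: 2176782336
Level 2: 362797056
Level 3: 60466176
Level 4: 10077696
Level 5: 1679616
Level 6: 279936
Level 7: 46656
Level 8: 7776
Level 9: 1296
Level 10: 216
Level 11: 36
Level 12: 6
Level 13: 1

The root is level 0 and the size-1 base case is level 13 (the tree spans levels 0 through 13, i.e. 14 levels counting the root), so the depth is the number of divisions: log_6(13060694016) = 13

The recursion tree depth is log_6(13060694016) = 13. At each level, the problem size is divided by 6, so it takes 13 divisions to reduce to a base case of size 1. The algorithm makes 6 recursive calls at each level.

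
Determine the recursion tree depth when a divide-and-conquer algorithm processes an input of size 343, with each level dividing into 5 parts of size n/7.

For divide and conquer with division factor 7:

Problem sizes at each level:
Level 0: 343
Level 1: 49
Level 2: 7
Level 3: 1

The root is level 0 and the size-1 base case is level 3 (the tree spans levels 0 through 3, i.e. 4 levels counting the root), so the depth is the number of divisions: log_7(343) = 3

The recursion tree depth is log_7(343) = 3. At each level, the problem size is divided by 7, so it takes 3 divisions to reduce to a base case of size 1. The algorithm makes 5 recursive calls at each level.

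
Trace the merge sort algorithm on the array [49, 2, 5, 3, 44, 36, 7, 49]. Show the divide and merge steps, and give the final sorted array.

Merge sort trace:

Split: [49, 2, 5, 3, 44, 36, 7, 49] -> [49, 2, 5, 3] and [44, 36, 7, 49]
  Split: [49, 2, 5, 3] -> [49, 2] and [5, 3]
    Split: [49, 2] -> [49] and [2]
    Merge: [49] + [2] -> [2, 49]
    Split: [5, 3] -> [5] and [3]
    Merge: [5] + [3] -> [3, 5]
  Merge: [2, 49] + [3, 5] -> [2, 3, 5, 49]
  Split: [44, 36, 7, 49] -> [44, 36] and [7, 49]
    Split: [44, 36] -> [44] and [36]
    Merge: [44] + [36] -> [36, 44]
    Split: [7, 49] -> [7] and [49]
    Merge: [7] + [49] -> [7, 49]
  Merge: [36, 44] + [7, 49] -> [7, 36, 44, 49]
Merge: [2, 3, 5, 49] + [7, 36, 44, 49] -> [2, 3, 5, 7, 36, 44, 49, 49]

Final sorted array: [2, 3, 5, 7, 36, 44, 49, 49]

The merge sort proceeds by recursively splitting the array and merging sorted halves.
After all merges, the sorted array is [2, 3, 5, 7, 36, 44, 49, 49].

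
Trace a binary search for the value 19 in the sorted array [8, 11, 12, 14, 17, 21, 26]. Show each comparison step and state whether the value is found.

Binary search for 19 in [8, 11, 12, 14, 17, 21, 26]:

lo=0, hi=6, mid=3, arr[mid]=14 -> 14 < 19, search right half
lo=4, hi=6, mid=5, arr[mid]=21 -> 21 > 19, search left half
lo=4, hi=4, mid=4, arr[mid]=17 -> 17 < 19, search right half
lo=5 > hi=4, target 19 not found

Binary search determines that 19 is not in the array after 3 comparisons. The search space was exhausted without finding the target.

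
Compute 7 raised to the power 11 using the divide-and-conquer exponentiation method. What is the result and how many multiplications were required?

Computing 7^11 by squaring (build up from 7^1; each line after the first costs one multiplication):

7^1 = 7
7^2 = (7^1)^2 = 7^2 = 49
7^4 = (7^2)^2 = 49^2 = 2401
7^5 = 7 * 7^4 = 7 * 2401 = 16807
7^10 = (7^5)^2 = 16807^2 = 282475249
7^11 = 7 * 7^10 = 7 * 282475249 = 1977326743

Result: 1977326743
Multiplications needed: 5 (5 lines after 7^1)

7^11 = 1977326743. Using exponentiation by squaring, this requires 5 multiplications. The key idea: if the exponent is even, square the half-power; if odd, multiply by the base once.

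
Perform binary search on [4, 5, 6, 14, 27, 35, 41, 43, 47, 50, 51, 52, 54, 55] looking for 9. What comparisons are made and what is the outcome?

Binary search for 9 in [4, 5, 6, 14, 27, 35, 41, 43, 47, 50, 51, 52, 54, 55]:

lo=0, hi=13, mid=6, arr[mid]=41 -> 41 > 9, search left half
lo=0, hi=5, mid=2, arr[mid]=6 -> 6 < 9, search right half
lo=3, hi=5, mid=4, arr[mid]=27 -> 27 > 9, search left half
lo=3, hi=3, mid=3, arr[mid]=14 -> 14 > 9, search left half
lo=3 > hi=2, target 9 not found

Binary search determines that 9 is not in the array after 4 comparisons. The search space was exhausted without finding the target.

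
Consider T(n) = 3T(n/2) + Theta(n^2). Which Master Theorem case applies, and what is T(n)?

Master Theorem for T(n) = 3T(n/2) + O(n^2):

a = 3, b = 2, c = 2
log_b(a) = log_2(3) = 1.5850

Case 3: c = 2 > log_2(3) = 1.5850
T(n) = O(n^2) = O(n^2)

For T(n) = 3T(n/2) + O(n^2): log_2(3) = 1.5850. This is Case 3 of the Master Theorem (c > log_b(a), work dominated by root), giving O(n^2).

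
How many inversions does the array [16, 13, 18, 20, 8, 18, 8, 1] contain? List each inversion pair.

Finding inversions in [16, 13, 18, 20, 8, 18, 8, 1]:

(0, 1): arr[0]=16 > arr[1]=13
(0, 4): arr[0]=16 > arr[4]=8
(0, 6): arr[0]=16 > arr[6]=8
(0, 7): arr[0]=16 > arr[7]=1
(1, 4): arr[1]=13 > arr[4]=8
(1, 6): arr[1]=13 > arr[6]=8
(1, 7): arr[1]=13 > arr[7]=1
(2, 4): arr[2]=18 > arr[4]=8
(2, 6): arr[2]=18 > arr[6]=8
(2, 7): arr[2]=18 > arr[7]=1
(3, 4): arr[3]=20 > arr[4]=8
(3, 5): arr[3]=20 > arr[5]=18
(3, 6): arr[3]=20 > arr[6]=8
(3, 7): arr[3]=20 > arr[7]=1
(4, 7): arr[4]=8 > arr[7]=1
(5, 6): arr[5]=18 > arr[6]=8
(5, 7): arr[5]=18 > arr[7]=1
(6, 7): arr[6]=8 > arr[7]=1

Total inversions: 18

The array has 18 inversion(s): (0,1), (0,4), (0,6), (0,7), (1,4), (1,6), (1,7), (2,4), (2,6), (2,7), (3,4), (3,5), (3,6), (3,7), (4,7), (5,6), (5,7), (6,7). Each pair (i,j) satisfies i < j and arr[i] > arr[j].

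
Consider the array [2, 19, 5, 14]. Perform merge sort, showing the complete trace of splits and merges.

Merge sort trace:

Split: [2, 19, 5, 14] -> [2, 19] and [5, 14]
  Split: [2, 19] -> [2] and [19]
  Merge: [2] + [19] -> [2, 19]
  Split: [5, 14] -> [5] and [14]
  Merge: [5] + [14] -> [5, 14]
Merge: [2, 19] + [5, 14] -> [2, 5, 14, 19]

Final sorted array: [2, 5, 14, 19]

The merge sort proceeds by recursively splitting the array and merging sorted halves.
After all merges, the sorted array is [2, 5, 14, 19].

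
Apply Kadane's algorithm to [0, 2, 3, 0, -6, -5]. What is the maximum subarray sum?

Using Kadane's algorithm on [0, 2, 3, 0, -6, -5]:

Scanning through the array:
Position 1 (value 2): max_ending_here = 2, max_so_far = 2
Position 2 (value 3): max_ending_here = 5, max_so_far = 5
Position 3 (value 0): max_ending_here = 5, max_so_far = 5
Position 4 (value -6): max_ending_here = -1, max_so_far = 5
Position 5 (value -5): max_ending_here = -5, max_so_far = 5

Maximum subarray: [0, 2, 3]
Maximum sum: 5

The maximum subarray is [0, 2, 3] with sum 5. This subarray runs from index 0 to index 2.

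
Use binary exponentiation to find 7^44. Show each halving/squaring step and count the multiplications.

Computing 7^44 by squaring (build up from 7^1; each line after the first costs one multiplication):

7^1 = 7
7^2 = (7^1)^2 = 7^2 = 49
7^4 = (7^2)^2 = 49^2 = 2401
7^5 = 7 * 7^4 = 7 * 2401 = 16807
7^10 = (7^5)^2 = 16807^2 = 282475249
7^11 = 7 * 7^10 = 7 * 282475249 = 1977326743
7^22 = (7^11)^2 = 1977326743^2 = 3909821048582988049
7^44 = (7^22)^2 = 3909821048582988049^2 = 15286700631942576193765185769276826401

Result: 15286700631942576193765185769276826401
Multiplications needed: 7 (7 lines after 7^1)

7^44 = 15286700631942576193765185769276826401. Using exponentiation by squaring, this requires 7 multiplications. The key idea: if the exponent is even, square the half-power; if odd, multiply by the base once.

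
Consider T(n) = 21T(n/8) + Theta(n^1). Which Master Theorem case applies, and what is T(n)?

Master Theorem for T(n) = 21T(n/8) + O(n^1):

a = 21, b = 8, c = 1
log_b(a) = log_8(21) = 1.4641

Case 1: c = 1 < log_8(21) = 1.4641
T(n) = O(n^(log_8 21))

For T(n) = 21T(n/8) + O(n^1): log_8(21) = 1.4641. This is Case 1 of the Master Theorem (c < log_b(a), work dominated by leaves), giving O(n^(log_8 21)).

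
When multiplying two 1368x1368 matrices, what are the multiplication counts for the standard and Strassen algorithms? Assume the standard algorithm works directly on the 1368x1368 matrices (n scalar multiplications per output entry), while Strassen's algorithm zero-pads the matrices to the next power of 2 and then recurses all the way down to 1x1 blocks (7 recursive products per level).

Matrix multiplication for 1368x1368 matrices:

Strassen's algorithm requires power-of-2 dimensions. Pad 1368x1368 to 2048x2048 (next power of 2).

Standard algorithm: 1368^3 = 2560108032 multiplications
Strassen's algorithm: 7^(log2(2048)) = 7^11 = 1977326743 multiplications
Savings: 2560108032 - 1977326743 = 582781289 multiplications

Standard: 2560108032 multiplications (1368^3). Strassen: 1977326743 multiplications (7^11, after padding to 2048x2048). Strassen reduces 8 recursive multiplications to 7 at each level.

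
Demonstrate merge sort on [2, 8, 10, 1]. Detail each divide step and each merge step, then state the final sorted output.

Merge sort trace:

Split: [2, 8, 10, 1] -> [2, 8] and [10, 1]
  Split: [2, 8] -> [2] and [8]
  Merge: [2] + [8] -> [2, 8]
  Split: [10, 1] -> [10] and [1]
  Merge: [10] + [1] -> [1, 10]
Merge: [2, 8] + [1, 10] -> [1, 2, 8, 10]

Final sorted array: [1, 2, 8, 10]

The merge sort proceeds by recursively splitting the array and merging sorted halves.
After all merges, the sorted array is [1, 2, 8, 10].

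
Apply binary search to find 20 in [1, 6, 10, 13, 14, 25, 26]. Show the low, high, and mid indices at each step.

Binary search for 20 in [1, 6, 10, 13, 14, 25, 26]:

lo=0, hi=6, mid=3, arr[mid]=13 -> 13 < 20, search right half
lo=4, hi=6, mid=5, arr[mid]=25 -> 25 > 20, search left half
lo=4, hi=4, mid=4, arr[mid]=14 -> 14 < 20, search right half
lo=5 > hi=4, target 20 not found

Binary search determines that 20 is not in the array after 3 comparisons. The search space was exhausted without finding the target.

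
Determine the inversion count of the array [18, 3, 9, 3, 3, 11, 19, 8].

Finding inversions in [18, 3, 9, 3, 3, 11, 19, 8]:

(0, 1): arr[0]=18 > arr[1]=3
(0, 2): arr[0]=18 > arr[2]=9
(0, 3): arr[0]=18 > arr[3]=3
(0, 4): arr[0]=18 > arr[4]=3
(0, 5): arr[0]=18 > arr[5]=11
(0, 7): arr[0]=18 > arr[7]=8
(2, 3): arr[2]=9 > arr[3]=3
(2, 4): arr[2]=9 > arr[4]=3
(2, 7): arr[2]=9 > arr[7]=8
(5, 7): arr[5]=11 > arr[7]=8
(6, 7): arr[6]=19 > arr[7]=8

Total inversions: 11

The array has 11 inversion(s): (0,1), (0,2), (0,3), (0,4), (0,5), (0,7), (2,3), (2,4), (2,7), (5,7), (6,7). Each pair (i,j) satisfies i < j and arr[i] > arr[j].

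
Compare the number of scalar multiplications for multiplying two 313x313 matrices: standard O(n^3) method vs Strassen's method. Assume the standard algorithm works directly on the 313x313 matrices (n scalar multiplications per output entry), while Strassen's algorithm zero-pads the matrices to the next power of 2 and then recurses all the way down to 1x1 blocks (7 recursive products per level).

Matrix multiplication for 313x313 matrices:

Strassen's algorithm requires power-of-2 dimensions. Pad 313x313 to 512x512 (next power of 2).

Standard algorithm: 313^3 = 30664297 multiplications
Strassen's algorithm: 7^(log2(512)) = 7^9 = 40353607 multiplications
Difference: 30664297 - 40353607 = -9689310 (Strassen uses MORE here due to padding overhead — for small or just-over-power-of-2 n, padding can outweigh the per-level savings)

Standard: 30664297 multiplications (313^3). Strassen: 40353607 multiplications (7^9, after padding to 512x512). Strassen reduces 8 recursive multiplications to 7 at each level.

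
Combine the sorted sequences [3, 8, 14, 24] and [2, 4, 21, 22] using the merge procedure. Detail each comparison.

Merging process:

Compare 3 vs 2: take 2 from right. Merged: [2]
Compare 3 vs 4: take 3 from left. Merged: [2, 3]
Compare 8 vs 4: take 4 from right. Merged: [2, 3, 4]
Compare 8 vs 21: take 8 from left. Merged: [2, 3, 4, 8]
Compare 14 vs 21: take 14 from left. Merged: [2, 3, 4, 8, 14]
Compare 24 vs 21: take 21 from right. Merged: [2, 3, 4, 8, 14, 21]
Compare 24 vs 22: take 22 from right. Merged: [2, 3, 4, 8, 14, 21, 22]
Append remaining from left: [24]. Merged: [2, 3, 4, 8, 14, 21, 22, 24]

Final merged array: [2, 3, 4, 8, 14, 21, 22, 24]
Total comparisons: 7

The merged array is [2, 3, 4, 8, 14, 21, 22, 24], requiring 7 comparisons. The merge step runs in O(n) time where n is the total number of elements.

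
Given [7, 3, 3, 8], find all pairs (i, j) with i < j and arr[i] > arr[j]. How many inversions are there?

Finding inversions in [7, 3, 3, 8]:

(0, 1): arr[0]=7 > arr[1]=3
(0, 2): arr[0]=7 > arr[2]=3

Total inversions: 2

The array has 2 inversion(s): (0,1), (0,2). Each pair (i,j) satisfies i < j and arr[i] > arr[j].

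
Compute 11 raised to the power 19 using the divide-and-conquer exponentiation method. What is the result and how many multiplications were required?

Computing 11^19 by squaring (build up from 11^1; each line after the first costs one multiplication):

11^1 = 11
11^2 = (11^1)^2 = 11^2 = 121
11^4 = (11^2)^2 = 121^2 = 14641
11^8 = (11^4)^2 = 14641^2 = 214358881
11^9 = 11 * 11^8 = 11 * 214358881 = 2357947691
11^18 = (11^9)^2 = 2357947691^2 = 5559917313492231481
11^19 = 11 * 11^18 = 11 * 5559917313492231481 = 61159090448414546291

Result: 61159090448414546291
Multiplications needed: 6 (6 lines after 11^1)

11^19 = 61159090448414546291. Using exponentiation by squaring, this requires 6 multiplications. The key idea: if the exponent is even, square the half-power; if odd, multiply by the base once.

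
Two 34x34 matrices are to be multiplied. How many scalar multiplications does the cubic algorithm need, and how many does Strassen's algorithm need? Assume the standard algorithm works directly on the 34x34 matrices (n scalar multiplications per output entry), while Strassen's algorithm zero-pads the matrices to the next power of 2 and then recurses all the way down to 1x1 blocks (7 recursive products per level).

Matrix multiplication for 34x34 matrices:

Strassen's algorithm requires power-of-2 dimensions. Pad 34x34 to 64x64 (next power of 2).

Standard algorithm: 34^3 = 39304 multiplications
Strassen's algorithm: 7^(log2(64)) = 7^6 = 117649 multiplications
Difference: 39304 - 117649 = -78345 (Strassen uses MORE here due to padding overhead — for small or just-over-power-of-2 n, padding can outweigh the per-level savings)

Standard: 39304 multiplications (34^3). Strassen: 117649 multiplications (7^6, after padding to 64x64). Strassen reduces 8 recursive multiplications to 7 at each level.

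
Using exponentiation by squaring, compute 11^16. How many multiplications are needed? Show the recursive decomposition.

Computing 11^16 by squaring (build up from 11^1; each line after the first costs one multiplication):

11^1 = 11
11^2 = (11^1)^2 = 11^2 = 121
11^4 = (11^2)^2 = 121^2 = 14641
11^8 = (11^4)^2 = 14641^2 = 214358881
11^16 = (11^8)^2 = 214358881^2 = 45949729863572161

Result: 45949729863572161
Multiplications needed: 4 (4 lines after 11^1)

11^16 = 45949729863572161. Using exponentiation by squaring, this requires 4 multiplications. The key idea: if the exponent is even, square the half-power; if odd, multiply by the base once.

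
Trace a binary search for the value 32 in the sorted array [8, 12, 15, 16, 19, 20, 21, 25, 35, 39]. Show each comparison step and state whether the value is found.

Binary search for 32 in [8, 12, 15, 16, 19, 20, 21, 25, 35, 39]:

lo=0, hi=9, mid=4, arr[mid]=19 -> 19 < 32, search right half
lo=5, hi=9, mid=7, arr[mid]=25 -> 25 < 32, search right half
lo=8, hi=9, mid=8, arr[mid]=35 -> 35 > 32, search left half
lo=8 > hi=7, target 32 not found

Binary search determines that 32 is not in the array after 3 comparisons. The search space was exhausted without finding the target.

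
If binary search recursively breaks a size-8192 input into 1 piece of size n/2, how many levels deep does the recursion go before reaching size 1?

For divide and conquer with division factor 2:

Problem sizes at each level:
Level 0: 8192
Level 1: 4096
Level 2: 2048
Level 3: 1024
Level 4: 512
Level 5: 256
Level 6: 128
Level 7: 64
Level 8: 32
Level 9: 16
Level 10: 8
Level 11: 4
Level 12: 2
Level 13: 1

The root is level 0 and the size-1 base case is level 13 (the tree spans levels 0 through 13, i.e. 14 levels counting the root), so the depth is the number of divisions: log_2(8192) = 13

The recursion tree depth is log_2(8192) = 13. At each level, the problem size is divided by 2, so it takes 13 divisions to reduce to a base case of size 1. The algorithm makes 1 recursive call at each level.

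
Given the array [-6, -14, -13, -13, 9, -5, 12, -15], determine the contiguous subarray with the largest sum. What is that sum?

Using Kadane's algorithm on [-6, -14, -13, -13, 9, -5, 12, -15]:

Scanning through the array:
Position 1 (value -14): max_ending_here = -14, max_so_far = -6
Position 2 (value -13): max_ending_here = -13, max_so_far = -6
Position 3 (value -13): max_ending_here = -13, max_so_far = -6
Position 4 (value 9): max_ending_here = 9, max_so_far = 9
Position 5 (value -5): max_ending_here = 4, max_so_far = 9
Position 6 (value 12): max_ending_here = 16, max_so_far = 16
Position 7 (value -15): max_ending_here = 1, max_so_far = 16

Maximum subarray: [9, -5, 12]
Maximum sum: 16

The maximum subarray is [9, -5, 12] with sum 16. This subarray runs from index 4 to index 6.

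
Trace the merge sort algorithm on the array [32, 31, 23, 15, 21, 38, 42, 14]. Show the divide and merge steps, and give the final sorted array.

Merge sort trace:

Split: [32, 31, 23, 15, 21, 38, 42, 14] -> [32, 31, 23, 15] and [21, 38, 42, 14]
  Split: [32, 31, 23, 15] -> [32, 31] and [23, 15]
    Split: [32, 31] -> [32] and [31]
    Merge: [32] + [31] -> [31, 32]
    Split: [23, 15] -> [23] and [15]
    Merge: [23] + [15] -> [15, 23]
  Merge: [31, 32] + [15, 23] -> [15, 23, 31, 32]
  Split: [21, 38, 42, 14] -> [21, 38] and [42, 14]
    Split: [21, 38] -> [21] and [38]
    Merge: [21] + [38] -> [21, 38]
    Split: [42, 14] -> [42] and [14]
    Merge: [42] + [14] -> [14, 42]
  Merge: [21, 38] + [14, 42] -> [14, 21, 38, 42]
Merge: [15, 23, 31, 32] + [14, 21, 38, 42] -> [14, 15, 21, 23, 31, 32, 38, 42]

Final sorted array: [14, 15, 21, 23, 31, 32, 38, 42]

The merge sort proceeds by recursively splitting the array and merging sorted halves.
After all merges, the sorted array is [14, 15, 21, 23, 31, 32, 38, 42].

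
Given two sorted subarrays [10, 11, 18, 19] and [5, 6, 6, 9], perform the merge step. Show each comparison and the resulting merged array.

Merging process:

Compare 10 vs 5: take 5 from right. Merged: [5]
Compare 10 vs 6: take 6 from right. Merged: [5, 6]
Compare 10 vs 6: take 6 from right. Merged: [5, 6, 6]
Compare 10 vs 9: take 9 from right. Merged: [5, 6, 6, 9]
Append remaining from left: [10, 11, 18, 19]. Merged: [5, 6, 6, 9, 10, 11, 18, 19]

Final merged array: [5, 6, 6, 9, 10, 11, 18, 19]
Total comparisons: 4

The merged array is [5, 6, 6, 9, 10, 11, 18, 19], requiring 4 comparisons. The merge step runs in O(n) time where n is the total number of elements.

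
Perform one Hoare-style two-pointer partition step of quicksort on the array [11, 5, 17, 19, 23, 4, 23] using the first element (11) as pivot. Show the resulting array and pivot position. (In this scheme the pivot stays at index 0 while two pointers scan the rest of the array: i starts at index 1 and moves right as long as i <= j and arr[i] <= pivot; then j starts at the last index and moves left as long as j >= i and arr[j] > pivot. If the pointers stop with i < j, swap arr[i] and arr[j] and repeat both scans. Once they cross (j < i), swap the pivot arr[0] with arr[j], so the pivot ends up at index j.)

Hoare-style two-pointer partition with pivot = 11:

Initial array: [11, 5, 17, 19, 23, 4, 23]

Pointers start at i = 1, j = 6.
i stops at index 2 (arr[2]=17 > 11), j stops at index 5 (arr[5]=4 <= 11): swap arr[2] and arr[5], array becomes [11, 5, 4, 19, 23, 17, 23]
i ends at 3, j ends at 2: the pointers have crossed (j < i), so scanning stops.

Swap pivot arr[0] with arr[2] to place pivot at position 2: [4, 5, 11, 19, 23, 17, 23]
Pivot position: 2

After partitioning with pivot 11, the array becomes [4, 5, 11, 19, 23, 17, 23]. The pivot is placed at index 2. All elements to the left of the pivot are <= 11, and all elements to the right are > 11.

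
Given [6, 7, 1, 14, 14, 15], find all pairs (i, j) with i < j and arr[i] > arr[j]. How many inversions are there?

Finding inversions in [6, 7, 1, 14, 14, 15]:

(0, 2): arr[0]=6 > arr[2]=1
(1, 2): arr[1]=7 > arr[2]=1

Total inversions: 2

The array has 2 inversion(s): (0,2), (1,2). Each pair (i,j) satisfies i < j and arr[i] > arr[j].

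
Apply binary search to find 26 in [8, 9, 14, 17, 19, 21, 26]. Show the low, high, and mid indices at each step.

Binary search for 26 in [8, 9, 14, 17, 19, 21, 26]:

lo=0, hi=6, mid=3, arr[mid]=17 -> 17 < 26, search right half
lo=4, hi=6, mid=5, arr[mid]=21 -> 21 < 26, search right half
lo=6, hi=6, mid=6, arr[mid]=26 -> Found target at index 6!

Binary search finds 26 at index 6 after 3 comparisons. The search repeatedly halves the search space by comparing with the middle element.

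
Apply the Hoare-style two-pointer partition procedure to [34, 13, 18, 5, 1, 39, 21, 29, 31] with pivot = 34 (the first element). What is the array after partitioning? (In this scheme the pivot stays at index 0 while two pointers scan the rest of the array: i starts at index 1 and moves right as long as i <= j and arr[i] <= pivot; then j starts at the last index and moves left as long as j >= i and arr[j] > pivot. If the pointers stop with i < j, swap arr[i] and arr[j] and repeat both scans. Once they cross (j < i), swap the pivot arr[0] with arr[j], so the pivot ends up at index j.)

Hoare-style two-pointer partition with pivot = 34:

Initial array: [34, 13, 18, 5, 1, 39, 21, 29, 31]

Pointers start at i = 1, j = 8.
i stops at index 5 (arr[5]=39 > 34), j stops at index 8 (arr[8]=31 <= 34): swap arr[5] and arr[8], array becomes [34, 13, 18, 5, 1, 31, 21, 29, 39]
i ends at 8, j ends at 7: the pointers have crossed (j < i), so scanning stops.

Swap pivot arr[0] with arr[7] to place pivot at position 7: [29, 13, 18, 5, 1, 31, 21, 34, 39]
Pivot position: 7

After partitioning with pivot 34, the array becomes [29, 13, 18, 5, 1, 31, 21, 34, 39]. The pivot is placed at index 7. All elements to the left of the pivot are <= 34, and all elements to the right are > 34.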